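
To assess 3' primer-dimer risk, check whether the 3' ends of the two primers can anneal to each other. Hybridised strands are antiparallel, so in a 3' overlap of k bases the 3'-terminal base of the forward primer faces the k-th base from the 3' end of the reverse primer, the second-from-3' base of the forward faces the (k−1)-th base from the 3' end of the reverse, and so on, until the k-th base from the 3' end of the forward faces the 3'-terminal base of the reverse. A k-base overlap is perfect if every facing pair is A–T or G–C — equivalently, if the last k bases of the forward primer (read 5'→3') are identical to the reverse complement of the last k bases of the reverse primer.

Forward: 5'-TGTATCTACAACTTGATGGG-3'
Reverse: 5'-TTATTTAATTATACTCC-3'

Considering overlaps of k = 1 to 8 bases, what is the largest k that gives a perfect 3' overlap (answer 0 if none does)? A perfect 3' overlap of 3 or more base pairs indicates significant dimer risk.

Longest perfect overlap: 2 complementary base pairs; below the dimer-risk threshold (threshold 3).

Last 8 bases (5'→3') — forward …TTGATGGG, reverse …TATACTCC.
Reverse complement of the reverse primer's last 8 bases: GGAGTATA; its first k bases are the reverse complement of the reverse primer's last k bases, so a perfect k-base overlap needs the forward primer's last k bases to equal them.
Comparing (forward last k vs required): k=1: G vs G ✓; k=2: GG vs GG ✓; k=3: GGG vs GGA ✗; k=4: TGGG vs GGAG ✗; k=5: ATGGG vs GGAGT ✗; k=6: GATGGG vs GGAGTA ✗; k=7: TGATGGG vs GGAGTAT ✗; k=8: TTGATGGG vs GGAGTATA ✗.
Perfect overlaps at k = 1, 2; the largest is 2.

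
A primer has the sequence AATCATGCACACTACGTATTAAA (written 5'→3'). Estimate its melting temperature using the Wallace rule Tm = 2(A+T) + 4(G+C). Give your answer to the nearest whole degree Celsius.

60°C

Base counts: A=10, T=6, G=2, C=5 (length 23).
Tm = 2·(10+6) + 4·(2+5) = 2·16 + 4·7 = 32 + 28 = 60°C.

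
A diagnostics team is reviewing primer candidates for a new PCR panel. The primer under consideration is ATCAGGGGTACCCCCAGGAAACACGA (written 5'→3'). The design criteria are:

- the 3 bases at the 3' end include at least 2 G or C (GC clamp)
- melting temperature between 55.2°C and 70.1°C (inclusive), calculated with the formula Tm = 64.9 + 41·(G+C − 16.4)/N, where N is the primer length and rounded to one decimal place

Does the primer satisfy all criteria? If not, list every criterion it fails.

Base counts: A=9, T=2, G=7, C=8 (length 26).
GC clamp: 3' end CGA has 2 G/C ✓
Tm: Tm = 64.9 + 41·(15 − 16.4)/26 = 62.7°C ✓

Meets all criteria.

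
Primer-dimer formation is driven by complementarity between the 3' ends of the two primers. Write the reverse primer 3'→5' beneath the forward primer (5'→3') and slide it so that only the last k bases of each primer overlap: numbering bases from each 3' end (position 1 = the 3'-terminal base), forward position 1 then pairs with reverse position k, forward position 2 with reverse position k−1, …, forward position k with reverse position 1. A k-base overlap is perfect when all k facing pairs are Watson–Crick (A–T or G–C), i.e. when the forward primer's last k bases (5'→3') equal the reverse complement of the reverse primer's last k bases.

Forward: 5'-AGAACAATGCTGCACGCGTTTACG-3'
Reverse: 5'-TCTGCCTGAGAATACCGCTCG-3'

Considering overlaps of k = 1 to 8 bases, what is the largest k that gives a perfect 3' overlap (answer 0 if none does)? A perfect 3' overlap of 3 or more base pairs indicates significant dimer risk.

Last 8 bases (5'→3') — forward …CGTTTACG, reverse …ACCGCTCG.
Reverse complement of the reverse primer's last 8 bases: CGAGCGGT; its first k bases are the reverse complement of the reverse primer's last k bases, so a perfect k-base overlap needs the forward primer's last k bases to equal them.
Comparing (forward last k vs required): k=1: G vs C ✗; k=2: CG vs CG ✓; k=3: ACG vs CGA ✗; k=4: TACG vs CGAG ✗; k=5: TTACG vs CGAGC ✗; k=6: TTTACG vs CGAGCG ✗; k=7: GTTTACG vs CGAGCGG ✗; k=8: CGTTTACG vs CGAGCGGT ✗.
Only k = 2 is perfect, so the longest perfect 3' overlap is 2.

Longest perfect overlap: 2 complementary base pairs; below the dimer-risk threshold (threshold 3).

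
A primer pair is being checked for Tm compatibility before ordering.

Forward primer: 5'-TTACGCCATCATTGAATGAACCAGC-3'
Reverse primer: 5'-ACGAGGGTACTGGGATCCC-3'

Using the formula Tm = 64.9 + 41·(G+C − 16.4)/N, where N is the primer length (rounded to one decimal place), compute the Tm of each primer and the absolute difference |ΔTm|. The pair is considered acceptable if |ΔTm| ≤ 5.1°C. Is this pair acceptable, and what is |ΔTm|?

|ΔTm| = 0.6°C; the pair is acceptable.

Forward: G+C = 11, N = 25 → Tm = 64.9 + 41·(11 − 16.4)/25 = 56.0°C.
Reverse: G+C = 12, N = 19 → Tm = 64.9 + 41·(12 − 16.4)/19 = 55.4°C.
|ΔTm| = |56.0 − 55.4| = 0.6°C, ≤ 5.1°C.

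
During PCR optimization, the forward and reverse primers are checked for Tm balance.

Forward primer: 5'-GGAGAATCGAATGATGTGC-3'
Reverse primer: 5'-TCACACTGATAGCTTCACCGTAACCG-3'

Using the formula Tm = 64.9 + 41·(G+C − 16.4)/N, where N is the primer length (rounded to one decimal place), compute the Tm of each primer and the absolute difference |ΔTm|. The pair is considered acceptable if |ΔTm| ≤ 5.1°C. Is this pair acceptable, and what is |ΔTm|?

|ΔTm| = 10.6°C; the pair is not acceptable.

Forward: G+C = 9, N = 19 → Tm = 64.9 + 41·(9 − 16.4)/19 = 48.9°C.
Reverse: G+C = 13, N = 26 → Tm = 64.9 + 41·(13 − 16.4)/26 = 59.5°C.
|ΔTm| = |48.9 − 59.5| = 10.6°C, > 5.1°C.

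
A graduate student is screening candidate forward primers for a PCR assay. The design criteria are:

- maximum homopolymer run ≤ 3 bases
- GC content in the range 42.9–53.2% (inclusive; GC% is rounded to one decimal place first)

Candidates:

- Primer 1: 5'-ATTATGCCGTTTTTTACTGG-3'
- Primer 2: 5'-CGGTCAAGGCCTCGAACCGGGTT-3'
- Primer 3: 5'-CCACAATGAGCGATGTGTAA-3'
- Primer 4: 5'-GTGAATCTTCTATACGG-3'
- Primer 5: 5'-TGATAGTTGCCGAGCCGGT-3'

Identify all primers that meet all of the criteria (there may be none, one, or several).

Primer 3 only.

Primer 1 (20 nt, A=3 T=10 G=4 C=3): longest run = 6, exceeds 3 ✗; GC 7/20 = 35.0%, outside 42.9–53.2% ✗ — fails.
Primer 2 (23 nt, A=4 T=4 G=8 C=7): longest run = 3 ✓; GC 15/23 = 65.2%, outside 42.9–53.2% ✗ — fails.
Primer 3 (20 nt, A=7 T=4 G=5 C=4): longest run = 2 ✓; GC 9/20 = 45.0% ✓ — passes.
Primer 4 (17 nt, A=4 T=6 G=4 C=3): longest run = 2 ✓; GC 7/17 = 41.2%, outside 42.9–53.2% ✗ — fails.
Primer 5 (19 nt, A=3 T=5 G=7 C=4): longest run = 2 ✓; GC 11/19 = 57.9%, outside 42.9–53.2% ✗ — fails.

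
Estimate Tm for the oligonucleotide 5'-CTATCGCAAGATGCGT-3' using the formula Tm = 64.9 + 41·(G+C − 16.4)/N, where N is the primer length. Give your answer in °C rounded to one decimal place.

Base counts: A=4, T=4, G=4, C=4; G+C = 8, N = 16.
Tm = 64.9 + 41·(8 − 16.4)/16 = 64.9 + -344.40/16 = 43.4°C.

43.4°C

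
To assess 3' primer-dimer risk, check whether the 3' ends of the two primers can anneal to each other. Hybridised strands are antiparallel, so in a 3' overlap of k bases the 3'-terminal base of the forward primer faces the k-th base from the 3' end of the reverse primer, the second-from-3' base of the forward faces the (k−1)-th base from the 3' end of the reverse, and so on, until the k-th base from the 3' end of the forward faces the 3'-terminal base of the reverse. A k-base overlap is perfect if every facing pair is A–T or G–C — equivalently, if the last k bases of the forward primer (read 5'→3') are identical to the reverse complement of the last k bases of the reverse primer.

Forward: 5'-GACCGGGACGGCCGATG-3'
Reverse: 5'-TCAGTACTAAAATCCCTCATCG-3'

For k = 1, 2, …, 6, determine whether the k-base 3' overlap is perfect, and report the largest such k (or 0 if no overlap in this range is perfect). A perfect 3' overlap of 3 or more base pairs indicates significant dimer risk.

Longest perfect overlap: 5 complementary base pairs; significant dimer risk (threshold 3).

Last 6 bases (5'→3') — forward …CCGATG, reverse …TCATCG.
Reverse complement of the reverse primer's last 6 bases: CGATGA; its first k bases are the reverse complement of the reverse primer's last k bases, so a perfect k-base overlap needs the forward primer's last k bases to equal them.
Comparing (forward last k vs required): k=1: G vs C ✗; k=2: TG vs CG ✗; k=3: ATG vs CGA ✗; k=4: GATG vs CGAT ✗; k=5: CGATG vs CGATG ✓; k=6: CCGATG vs CGATGA ✗.
Only k = 5 is perfect, so the longest perfect 3' overlap is 5.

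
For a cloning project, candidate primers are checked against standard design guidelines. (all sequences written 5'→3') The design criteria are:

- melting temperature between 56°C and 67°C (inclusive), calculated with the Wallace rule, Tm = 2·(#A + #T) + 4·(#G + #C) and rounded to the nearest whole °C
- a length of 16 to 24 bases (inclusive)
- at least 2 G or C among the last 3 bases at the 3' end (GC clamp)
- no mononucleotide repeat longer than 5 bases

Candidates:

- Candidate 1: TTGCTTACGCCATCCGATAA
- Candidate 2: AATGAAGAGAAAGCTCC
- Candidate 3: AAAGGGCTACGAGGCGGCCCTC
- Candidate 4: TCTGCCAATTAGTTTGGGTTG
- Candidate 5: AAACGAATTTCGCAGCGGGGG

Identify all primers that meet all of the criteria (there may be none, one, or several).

Candidate 1 (20 nt, A=5 T=6 G=3 C=6): Tm = 2·11 + 4·9 = 58°C ✓; length 20 ✓; 3' end TAA has 0 G/C, need ≥2 ✗; longest run = 2 ✓ — fails.
Candidate 2 (17 nt, A=8 T=2 G=4 C=3): Tm = 2·10 + 4·7 = 48°C, outside 56–67°C ✗; length 17 ✓; 3' end TCC has 2 G/C ✓; longest run = 3 ✓ — fails.
Candidate 3 (22 nt, A=5 T=2 G=8 C=7): Tm = 2·7 + 4·15 = 74°C, outside 56–67°C ✗; length 22 ✓; 3' end CTC has 2 G/C ✓; longest run = 3 ✓ — fails.
Candidate 4 (21 nt, A=3 T=9 G=6 C=3): Tm = 2·12 + 4·9 = 60°C ✓; length 21 ✓; 3' end TTG has 1 G/C, need ≥2 ✗; longest run = 3 ✓ — fails.
Candidate 5 (21 nt, A=6 T=3 G=8 C=4): Tm = 2·9 + 4·12 = 66°C ✓; length 21 ✓; 3' end GGG has 3 G/C ✓; longest run = 5 ✓ — passes.

Candidate 5 only.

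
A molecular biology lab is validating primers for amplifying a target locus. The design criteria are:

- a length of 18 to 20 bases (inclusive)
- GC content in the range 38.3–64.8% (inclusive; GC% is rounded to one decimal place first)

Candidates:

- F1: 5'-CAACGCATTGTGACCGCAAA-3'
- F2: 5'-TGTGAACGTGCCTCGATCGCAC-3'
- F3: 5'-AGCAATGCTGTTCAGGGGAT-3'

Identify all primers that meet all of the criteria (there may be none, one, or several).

F1 (20 nt, A=7 T=3 G=4 C=6): length 20 ✓; GC 10/20 = 50.0% ✓ — passes.
F2 (22 nt, A=4 T=5 G=6 C=7): length 22, outside 18–20 ✗; GC 13/22 = 59.1% ✓ — fails.
F3 (20 nt, A=5 T=5 G=7 C=3): length 20 ✓; GC 10/20 = 50.0% ✓ — passes.

F1 and F3.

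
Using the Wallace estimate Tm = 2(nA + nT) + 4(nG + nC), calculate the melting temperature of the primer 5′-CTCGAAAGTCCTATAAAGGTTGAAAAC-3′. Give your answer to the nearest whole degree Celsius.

74°C

Base counts: A=11, T=6, G=5, C=5 (length 27).
Tm = 2·(11+6) + 4·(5+5) = 2·17 + 4·10 = 34 + 40 = 74°C.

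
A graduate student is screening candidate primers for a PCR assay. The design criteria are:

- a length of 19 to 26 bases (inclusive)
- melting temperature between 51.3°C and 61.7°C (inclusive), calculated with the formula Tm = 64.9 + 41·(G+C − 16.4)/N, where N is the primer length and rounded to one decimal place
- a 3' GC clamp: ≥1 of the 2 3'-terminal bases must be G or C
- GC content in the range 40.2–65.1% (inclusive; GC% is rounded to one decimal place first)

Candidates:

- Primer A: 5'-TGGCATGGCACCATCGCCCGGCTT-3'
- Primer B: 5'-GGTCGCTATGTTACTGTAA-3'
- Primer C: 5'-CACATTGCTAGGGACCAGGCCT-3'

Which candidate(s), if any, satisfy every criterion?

Primer C only.

Primer A (24 nt, A=3 T=5 G=7 C=9): length 24 ✓; Tm = 64.9 + 41·(16 − 16.4)/24 = 64.2°C, outside 51.3–61.7°C ✗; 3' end TT has 0 G/C, need ≥1 ✗; GC 16/24 = 66.7%, outside 40.2–65.1% ✗ — fails.
Primer B (19 nt, A=4 T=7 G=5 C=3): length 19 ✓; Tm = 64.9 + 41·(8 − 16.4)/19 = 46.8°C, outside 51.3–61.7°C ✗; 3' end AA has 0 G/C, need ≥1 ✗; GC 8/19 = 42.1% ✓ — fails.
Primer C (22 nt, A=5 T=4 G=6 C=7): length 22 ✓; Tm = 64.9 + 41·(13 − 16.4)/22 = 58.6°C ✓; 3' end CT has 1 G/C ✓; GC 13/22 = 59.1% ✓ — passes.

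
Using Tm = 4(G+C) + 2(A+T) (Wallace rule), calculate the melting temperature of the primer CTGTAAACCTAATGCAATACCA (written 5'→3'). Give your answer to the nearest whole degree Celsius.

Base counts: A=9, T=5, G=2, C=6 (length 22).
Tm = 2·(9+5) + 4·(2+6) = 2·14 + 4·8 = 28 + 32 = 60°C.

60°C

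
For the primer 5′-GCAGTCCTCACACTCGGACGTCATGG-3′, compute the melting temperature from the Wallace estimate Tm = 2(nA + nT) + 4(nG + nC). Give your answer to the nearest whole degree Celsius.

84°C

Base counts: A=5, T=5, G=7, C=9 (length 26).
Tm = 2·(5+5) + 4·(7+9) = 2·10 + 4·16 = 20 + 64 = 84°C.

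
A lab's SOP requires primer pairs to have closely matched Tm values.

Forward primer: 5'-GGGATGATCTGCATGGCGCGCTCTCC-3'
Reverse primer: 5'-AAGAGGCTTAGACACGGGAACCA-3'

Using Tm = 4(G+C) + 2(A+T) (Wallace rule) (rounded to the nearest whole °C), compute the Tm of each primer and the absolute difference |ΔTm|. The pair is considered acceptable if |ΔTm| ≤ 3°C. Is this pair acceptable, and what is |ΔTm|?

Forward: A=3 T=6 G=9 C=8 → Tm = 2·9 + 4·17 = 86°C.
Reverse: A=9 T=2 G=7 C=5 → Tm = 2·11 + 4·12 = 70°C.
|ΔTm| = |86 − 70| = 16°C, > 3°C.

|ΔTm| = 16°C; the pair is not acceptable.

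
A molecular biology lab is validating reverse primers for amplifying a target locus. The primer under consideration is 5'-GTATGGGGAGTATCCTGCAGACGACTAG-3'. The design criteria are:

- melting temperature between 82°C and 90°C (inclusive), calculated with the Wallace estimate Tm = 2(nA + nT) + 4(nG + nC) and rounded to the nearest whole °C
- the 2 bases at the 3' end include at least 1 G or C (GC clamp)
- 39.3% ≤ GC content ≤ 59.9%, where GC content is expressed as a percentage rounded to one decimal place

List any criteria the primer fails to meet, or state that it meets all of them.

Meets all criteria.

Base counts: A=7, T=6, G=10, C=5 (length 28).
Tm: Tm = 2·13 + 4·15 = 86°C ✓
GC clamp: 3' end AG has 1 G/C ✓
GC content: GC 15/28 = 53.6% ✓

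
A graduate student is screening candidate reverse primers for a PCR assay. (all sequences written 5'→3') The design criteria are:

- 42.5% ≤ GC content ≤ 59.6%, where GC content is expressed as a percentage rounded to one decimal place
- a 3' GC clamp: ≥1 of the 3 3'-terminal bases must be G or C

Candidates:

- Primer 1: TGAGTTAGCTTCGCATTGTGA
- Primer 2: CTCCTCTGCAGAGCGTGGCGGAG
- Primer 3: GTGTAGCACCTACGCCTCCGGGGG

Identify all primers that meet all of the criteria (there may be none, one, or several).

Primer 1 (21 nt, A=4 T=8 G=6 C=3): GC 9/21 = 42.9% ✓; 3' end TGA has 1 G/C ✓ — passes.
Primer 2 (23 nt, A=3 T=4 G=9 C=7): GC 16/23 = 69.6%, outside 42.5–59.6% ✗; 3' end GAG has 2 G/C ✓ — fails.
Primer 3 (24 nt, A=3 T=4 G=9 C=8): GC 17/24 = 70.8%, outside 42.5–59.6% ✗; 3' end GGG has 3 G/C ✓ — fails.

Primer 1 only.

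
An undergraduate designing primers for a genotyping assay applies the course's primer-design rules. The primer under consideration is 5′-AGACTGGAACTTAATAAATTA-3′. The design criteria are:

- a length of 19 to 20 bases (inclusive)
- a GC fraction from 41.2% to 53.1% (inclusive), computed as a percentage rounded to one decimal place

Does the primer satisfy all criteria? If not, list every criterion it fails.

Base counts: A=10, T=6, G=3, C=2 (length 21).
length: length 21, outside 19–20 ✗
GC content: GC 5/21 = 23.8%, outside 41.2–53.1% ✗

Fails: length, GC content.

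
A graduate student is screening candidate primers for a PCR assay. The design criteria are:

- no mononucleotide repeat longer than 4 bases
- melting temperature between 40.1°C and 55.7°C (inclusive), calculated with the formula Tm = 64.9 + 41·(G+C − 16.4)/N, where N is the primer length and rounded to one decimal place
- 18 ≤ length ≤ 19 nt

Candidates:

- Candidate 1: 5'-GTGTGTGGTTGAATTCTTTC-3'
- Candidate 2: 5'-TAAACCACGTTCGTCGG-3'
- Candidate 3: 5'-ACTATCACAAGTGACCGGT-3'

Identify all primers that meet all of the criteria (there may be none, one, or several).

Candidate 1 (20 nt, A=2 T=10 G=6 C=2): longest run = 3 ✓; Tm = 64.9 + 41·(8 − 16.4)/20 = 47.7°C ✓; length 20, outside 18–19 ✗ — fails.
Candidate 2 (17 nt, A=4 T=4 G=4 C=5): longest run = 3 ✓; Tm = 64.9 + 41·(9 − 16.4)/17 = 47.1°C ✓; length 17, outside 18–19 ✗ — fails.
Candidate 3 (19 nt, A=6 T=4 G=4 C=5): longest run = 2 ✓; Tm = 64.9 + 41·(9 − 16.4)/19 = 48.9°C ✓; length 19 ✓ — passes.

Candidate 3 only.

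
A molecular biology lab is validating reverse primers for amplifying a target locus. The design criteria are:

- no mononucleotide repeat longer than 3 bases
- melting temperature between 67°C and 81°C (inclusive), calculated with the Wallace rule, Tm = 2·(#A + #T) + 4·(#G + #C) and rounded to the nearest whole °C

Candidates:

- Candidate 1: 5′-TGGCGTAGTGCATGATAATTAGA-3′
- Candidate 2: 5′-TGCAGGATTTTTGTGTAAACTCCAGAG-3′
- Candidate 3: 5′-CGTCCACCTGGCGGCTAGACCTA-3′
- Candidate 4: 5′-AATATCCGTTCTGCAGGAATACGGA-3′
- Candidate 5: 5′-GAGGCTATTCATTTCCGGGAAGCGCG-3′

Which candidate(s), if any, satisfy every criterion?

Candidate 1 (23 nt, A=7 T=7 G=7 C=2): longest run = 2 ✓; Tm = 2·14 + 4·9 = 64°C, outside 67–81°C ✗ — fails.
Candidate 2 (27 nt, A=7 T=9 G=7 C=4): longest run = 5, exceeds 3 ✗; Tm = 2·16 + 4·11 = 76°C ✓ — fails.
Candidate 3 (23 nt, A=4 T=4 G=6 C=9): longest run = 2 ✓; Tm = 2·8 + 4·15 = 76°C ✓ — passes.
Candidate 4 (25 nt, A=8 T=6 G=6 C=5): longest run = 2 ✓; Tm = 2·14 + 4·11 = 72°C ✓ — passes.
Candidate 5 (26 nt, A=5 T=6 G=9 C=6): longest run = 3 ✓; Tm = 2·11 + 4·15 = 82°C, outside 67–81°C ✗ — fails.

Candidate 3 and Candidate 4.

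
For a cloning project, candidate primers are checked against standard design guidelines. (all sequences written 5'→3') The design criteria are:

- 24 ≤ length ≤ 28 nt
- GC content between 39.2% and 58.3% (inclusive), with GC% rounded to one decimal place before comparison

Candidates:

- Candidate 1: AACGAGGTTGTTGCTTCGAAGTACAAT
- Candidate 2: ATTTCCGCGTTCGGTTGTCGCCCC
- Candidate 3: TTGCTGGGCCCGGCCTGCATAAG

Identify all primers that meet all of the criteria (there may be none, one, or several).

Candidate 1 only.

Candidate 1 (27 nt, A=8 T=8 G=7 C=4): length 27 ✓; GC 11/27 = 40.7% ✓ — passes.
Candidate 2 (24 nt, A=1 T=8 G=6 C=9): length 24 ✓; GC 15/24 = 62.5%, outside 39.2–58.3% ✗ — fails.
Candidate 3 (23 nt, A=3 T=5 G=8 C=7): length 23, outside 24–28 ✗; GC 15/23 = 65.2%, outside 39.2–58.3% ✗ — fails.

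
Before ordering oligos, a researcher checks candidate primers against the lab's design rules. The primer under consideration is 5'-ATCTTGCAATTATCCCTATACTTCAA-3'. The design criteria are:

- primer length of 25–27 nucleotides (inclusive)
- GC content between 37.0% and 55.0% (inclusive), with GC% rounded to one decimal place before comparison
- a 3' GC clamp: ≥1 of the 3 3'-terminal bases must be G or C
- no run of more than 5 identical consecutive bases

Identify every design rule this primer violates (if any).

Base counts: A=8, T=10, G=1, C=7 (length 26).
length: length 26 ✓
GC content: GC 8/26 = 30.8%, outside 37.0–55.0% ✗
GC clamp: 3' end CAA has 1 G/C ✓
homopolymer run: longest run = 3 ✓

Fails: GC content.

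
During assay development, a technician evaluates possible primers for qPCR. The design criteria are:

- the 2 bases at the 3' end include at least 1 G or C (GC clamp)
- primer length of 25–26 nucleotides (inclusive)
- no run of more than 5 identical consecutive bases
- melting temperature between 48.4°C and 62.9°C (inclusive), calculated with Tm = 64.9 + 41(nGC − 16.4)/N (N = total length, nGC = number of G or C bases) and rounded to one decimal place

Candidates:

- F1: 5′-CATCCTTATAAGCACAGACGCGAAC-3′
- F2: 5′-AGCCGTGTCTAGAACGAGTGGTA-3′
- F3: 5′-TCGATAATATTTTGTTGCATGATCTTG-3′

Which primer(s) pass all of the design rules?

F1 only.

F1 (25 nt, A=9 T=4 G=4 C=8): 3' end AC has 1 G/C ✓; length 25 ✓; longest run = 2 ✓; Tm = 64.9 + 41·(12 − 16.4)/25 = 57.7°C ✓ — passes.
F2 (23 nt, A=6 T=5 G=8 C=4): 3' end TA has 0 G/C, need ≥1 ✗; length 23, outside 25–26 ✗; longest run = 2 ✓; Tm = 64.9 + 41·(12 − 16.4)/23 = 57.1°C ✓ — fails.
F3 (27 nt, A=6 T=13 G=5 C=3): 3' end TG has 1 G/C ✓; length 27, outside 25–26 ✗; longest run = 4 ✓; Tm = 64.9 + 41·(8 − 16.4)/27 = 52.1°C ✓ — fails.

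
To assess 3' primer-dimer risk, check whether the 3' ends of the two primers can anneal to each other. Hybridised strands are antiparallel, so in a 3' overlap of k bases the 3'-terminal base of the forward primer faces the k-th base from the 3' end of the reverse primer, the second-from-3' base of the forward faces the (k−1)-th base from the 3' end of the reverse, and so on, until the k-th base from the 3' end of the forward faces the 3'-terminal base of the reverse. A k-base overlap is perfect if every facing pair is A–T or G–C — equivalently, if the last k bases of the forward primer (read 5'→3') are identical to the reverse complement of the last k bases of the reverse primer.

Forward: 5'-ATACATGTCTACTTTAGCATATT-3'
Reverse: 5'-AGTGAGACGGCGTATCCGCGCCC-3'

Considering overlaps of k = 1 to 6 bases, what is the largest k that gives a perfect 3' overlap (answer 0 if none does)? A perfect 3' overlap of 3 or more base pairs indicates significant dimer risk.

Longest perfect overlap: 0 complementary base pairs; below the dimer-risk threshold (threshold 3).

Last 6 bases (5'→3') — forward …CATATT, reverse …GCGCCC.
Reverse complement of the reverse primer's last 6 bases: GGGCGC; its first k bases are the reverse complement of the reverse primer's last k bases, so a perfect k-base overlap needs the forward primer's last k bases to equal them.
Comparing (forward last k vs required): k=1: T vs G ✗; k=2: TT vs GG ✗; k=3: ATT vs GGG ✗; k=4: TATT vs GGGC ✗; k=5: ATATT vs GGGCG ✗; k=6: CATATT vs GGGCGC ✗.
No overlap length from 1 to 6 is perfect, so the longest perfect 3' overlap is 0.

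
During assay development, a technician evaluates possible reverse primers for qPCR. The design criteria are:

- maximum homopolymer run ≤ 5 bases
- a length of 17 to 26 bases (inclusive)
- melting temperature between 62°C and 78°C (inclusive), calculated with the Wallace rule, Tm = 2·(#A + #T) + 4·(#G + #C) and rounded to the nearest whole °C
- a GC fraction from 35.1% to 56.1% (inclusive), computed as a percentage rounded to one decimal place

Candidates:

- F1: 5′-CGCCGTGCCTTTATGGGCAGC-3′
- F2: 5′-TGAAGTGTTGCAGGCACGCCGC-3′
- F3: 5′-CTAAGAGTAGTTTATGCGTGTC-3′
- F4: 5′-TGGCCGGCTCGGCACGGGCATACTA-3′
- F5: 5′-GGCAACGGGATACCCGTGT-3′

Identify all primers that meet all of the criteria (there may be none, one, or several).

F1 (21 nt, A=2 T=5 G=7 C=7): longest run = 3 ✓; length 21 ✓; Tm = 2·7 + 4·14 = 70°C ✓; GC 14/21 = 66.7%, outside 35.1–56.1% ✗ — fails.
F2 (22 nt, A=4 T=4 G=8 C=6): longest run = 2 ✓; length 22 ✓; Tm = 2·8 + 4·14 = 72°C ✓; GC 14/22 = 63.6%, outside 35.1–56.1% ✗ — fails.
F3 (22 nt, A=5 T=8 G=6 C=3): longest run = 3 ✓; length 22 ✓; Tm = 2·13 + 4·9 = 62°C ✓; GC 9/22 = 40.9% ✓ — passes.
F4 (25 nt, A=4 T=4 G=9 C=8): longest run = 3 ✓; length 25 ✓; Tm = 2·8 + 4·17 = 84°C, outside 62–78°C ✗; GC 17/25 = 68.0%, outside 35.1–56.1% ✗ — fails.
F5 (19 nt, A=4 T=3 G=7 C=5): longest run = 3 ✓; length 19 ✓; Tm = 2·7 + 4·12 = 62°C ✓; GC 12/19 = 63.2%, outside 35.1–56.1% ✗ — fails.

F3 only.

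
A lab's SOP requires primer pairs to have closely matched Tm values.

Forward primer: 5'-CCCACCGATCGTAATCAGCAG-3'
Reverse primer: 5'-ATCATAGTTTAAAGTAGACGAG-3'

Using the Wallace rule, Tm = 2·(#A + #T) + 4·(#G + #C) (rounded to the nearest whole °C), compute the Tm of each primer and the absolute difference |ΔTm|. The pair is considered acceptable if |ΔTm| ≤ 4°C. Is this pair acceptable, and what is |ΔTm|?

|ΔTm| = 8°C; the pair is not acceptable.

Forward: A=6 T=3 G=4 C=8 → Tm = 2·9 + 4·12 = 66°C.
Reverse: A=9 T=6 G=5 C=2 → Tm = 2·15 + 4·7 = 58°C.
|ΔTm| = |66 − 58| = 8°C, > 4°C.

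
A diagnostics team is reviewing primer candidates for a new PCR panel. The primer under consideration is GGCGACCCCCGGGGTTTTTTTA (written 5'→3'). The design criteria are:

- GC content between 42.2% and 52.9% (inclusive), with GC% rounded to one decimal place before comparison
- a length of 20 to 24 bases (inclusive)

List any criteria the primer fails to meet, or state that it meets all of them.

Base counts: A=2, T=7, G=7, C=6 (length 22).
GC content: GC 13/22 = 59.1%, outside 42.2–52.9% ✗
length: length 22 ✓

Fails: GC content.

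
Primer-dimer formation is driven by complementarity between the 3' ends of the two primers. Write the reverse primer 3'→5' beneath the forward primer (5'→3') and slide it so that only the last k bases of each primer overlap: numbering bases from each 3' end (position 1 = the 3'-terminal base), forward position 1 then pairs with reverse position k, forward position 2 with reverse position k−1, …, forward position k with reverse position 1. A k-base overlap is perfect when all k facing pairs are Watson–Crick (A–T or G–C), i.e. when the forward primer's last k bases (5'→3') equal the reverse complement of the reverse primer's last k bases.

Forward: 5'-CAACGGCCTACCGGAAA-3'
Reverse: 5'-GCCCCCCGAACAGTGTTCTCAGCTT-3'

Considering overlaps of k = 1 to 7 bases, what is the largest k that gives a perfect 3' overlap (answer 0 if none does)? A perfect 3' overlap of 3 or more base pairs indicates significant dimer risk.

Last 7 bases (5'→3') — forward …CCGGAAA, reverse …TCAGCTT.
Reverse complement of the reverse primer's last 7 bases: AAGCTGA; its first k bases are the reverse complement of the reverse primer's last k bases, so a perfect k-base overlap needs the forward primer's last k bases to equal them.
Comparing (forward last k vs required): k=1: A vs A ✓; k=2: AA vs AA ✓; k=3: AAA vs AAG ✗; k=4: GAAA vs AAGC ✗; k=5: GGAAA vs AAGCT ✗; k=6: CGGAAA vs AAGCTG ✗; k=7: CCGGAAA vs AAGCTGA ✗.
Perfect overlaps at k = 1, 2; the largest is 2.

Longest perfect overlap: 2 complementary base pairs; below the dimer-risk threshold (threshold 3).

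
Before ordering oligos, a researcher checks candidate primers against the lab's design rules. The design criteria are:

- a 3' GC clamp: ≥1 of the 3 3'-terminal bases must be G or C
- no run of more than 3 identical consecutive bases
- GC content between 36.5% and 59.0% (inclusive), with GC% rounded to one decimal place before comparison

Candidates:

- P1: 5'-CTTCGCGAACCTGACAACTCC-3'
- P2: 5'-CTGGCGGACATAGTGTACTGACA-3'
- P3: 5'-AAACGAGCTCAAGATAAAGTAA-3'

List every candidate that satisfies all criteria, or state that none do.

P1 and P2.

P1 (21 nt, A=5 T=4 G=3 C=9): 3' end TCC has 2 G/C ✓; longest run = 2 ✓; GC 12/21 = 57.1% ✓ — passes.
P2 (23 nt, A=6 T=5 G=7 C=5): 3' end ACA has 1 G/C ✓; longest run = 2 ✓; GC 12/23 = 52.2% ✓ — passes.
P3 (22 nt, A=12 T=3 G=4 C=3): 3' end TAA has 0 G/C, need ≥1 ✗; longest run = 3 ✓; GC 7/22 = 31.8%, outside 36.5–59.0% ✗ — fails.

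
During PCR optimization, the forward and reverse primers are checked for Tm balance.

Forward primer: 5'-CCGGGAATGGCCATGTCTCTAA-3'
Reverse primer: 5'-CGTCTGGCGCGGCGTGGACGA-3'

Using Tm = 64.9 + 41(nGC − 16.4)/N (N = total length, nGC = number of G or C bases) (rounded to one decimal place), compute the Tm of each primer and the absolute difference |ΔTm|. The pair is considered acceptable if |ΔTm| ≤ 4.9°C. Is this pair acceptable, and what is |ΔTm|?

Forward: G+C = 12, N = 22 → Tm = 64.9 + 41·(12 − 16.4)/22 = 56.7°C.
Reverse: G+C = 16, N = 21 → Tm = 64.9 + 41·(16 − 16.4)/21 = 64.1°C.
|ΔTm| = |56.7 − 64.1| = 7.4°C, > 4.9°C.

|ΔTm| = 7.4°C; the pair is not acceptable.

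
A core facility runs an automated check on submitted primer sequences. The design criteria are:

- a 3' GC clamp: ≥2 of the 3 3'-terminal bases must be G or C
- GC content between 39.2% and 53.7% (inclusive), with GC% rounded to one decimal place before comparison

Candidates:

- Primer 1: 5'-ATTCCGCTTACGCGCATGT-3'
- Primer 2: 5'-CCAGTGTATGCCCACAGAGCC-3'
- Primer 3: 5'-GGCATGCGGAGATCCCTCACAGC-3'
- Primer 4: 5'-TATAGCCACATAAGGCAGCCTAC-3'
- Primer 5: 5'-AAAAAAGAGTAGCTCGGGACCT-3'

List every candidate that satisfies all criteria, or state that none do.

Primer 1 (19 nt, A=3 T=6 G=4 C=6): 3' end TGT has 1 G/C, need ≥2 ✗; GC 10/19 = 52.6% ✓ — fails.
Primer 2 (21 nt, A=5 T=3 G=5 C=8): 3' end GCC has 3 G/C ✓; GC 13/21 = 61.9%, outside 39.2–53.7% ✗ — fails.
Primer 3 (23 nt, A=5 T=3 G=7 C=8): 3' end AGC has 2 G/C ✓; GC 15/23 = 65.2%, outside 39.2–53.7% ✗ — fails.
Primer 4 (23 nt, A=8 T=4 G=4 C=7): 3' end TAC has 1 G/C, need ≥2 ✗; GC 11/23 = 47.8% ✓ — fails.
Primer 5 (22 nt, A=9 T=3 G=6 C=4): 3' end CCT has 2 G/C ✓; GC 10/22 = 45.5% ✓ — passes.

Primer 5 only.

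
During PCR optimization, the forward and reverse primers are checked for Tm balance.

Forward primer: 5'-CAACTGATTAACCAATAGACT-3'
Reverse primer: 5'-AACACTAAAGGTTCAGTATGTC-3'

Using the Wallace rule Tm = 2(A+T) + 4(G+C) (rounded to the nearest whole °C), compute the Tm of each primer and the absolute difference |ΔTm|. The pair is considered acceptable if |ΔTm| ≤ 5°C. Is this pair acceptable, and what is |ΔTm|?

|ΔTm| = 4°C; the pair is acceptable.

Forward: A=9 T=5 G=2 C=5 → Tm = 2·14 + 4·7 = 56°C.
Reverse: A=8 T=6 G=4 C=4 → Tm = 2·14 + 4·8 = 60°C.
|ΔTm| = |56 − 60| = 4°C, ≤ 5°C.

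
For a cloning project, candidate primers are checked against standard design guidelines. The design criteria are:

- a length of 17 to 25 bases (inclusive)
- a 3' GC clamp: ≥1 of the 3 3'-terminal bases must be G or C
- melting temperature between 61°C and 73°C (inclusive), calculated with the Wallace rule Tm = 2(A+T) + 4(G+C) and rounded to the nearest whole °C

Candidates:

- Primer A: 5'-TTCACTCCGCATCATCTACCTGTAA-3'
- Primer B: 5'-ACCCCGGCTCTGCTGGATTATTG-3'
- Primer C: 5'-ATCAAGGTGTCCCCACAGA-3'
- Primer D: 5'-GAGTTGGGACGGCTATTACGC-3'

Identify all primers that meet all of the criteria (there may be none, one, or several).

Primer B and Primer D.

Primer A (25 nt, A=6 T=8 G=2 C=9): length 25 ✓; 3' end TAA has 0 G/C, need ≥1 ✗; Tm = 2·14 + 4·11 = 72°C ✓ — fails.
Primer B (23 nt, A=3 T=7 G=6 C=7): length 23 ✓; 3' end TTG has 1 G/C ✓; Tm = 2·10 + 4·13 = 72°C ✓ — passes.
Primer C (19 nt, A=6 T=3 G=4 C=6): length 19 ✓; 3' end AGA has 1 G/C ✓; Tm = 2·9 + 4·10 = 58°C, outside 61–73°C ✗ — fails.
Primer D (21 nt, A=4 T=5 G=8 C=4): length 21 ✓; 3' end CGC has 3 G/C ✓; Tm = 2·9 + 4·12 = 66°C ✓ — passes.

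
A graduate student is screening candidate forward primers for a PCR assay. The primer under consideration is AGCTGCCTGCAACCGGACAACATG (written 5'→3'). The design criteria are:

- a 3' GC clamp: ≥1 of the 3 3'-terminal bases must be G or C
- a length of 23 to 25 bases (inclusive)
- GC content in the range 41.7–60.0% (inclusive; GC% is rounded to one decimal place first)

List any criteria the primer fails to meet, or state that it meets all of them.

Base counts: A=7, T=3, G=6, C=8 (length 24).
GC clamp: 3' end ATG has 1 G/C ✓
length: length 24 ✓
GC content: GC 14/24 = 58.3% ✓

Meets all criteria.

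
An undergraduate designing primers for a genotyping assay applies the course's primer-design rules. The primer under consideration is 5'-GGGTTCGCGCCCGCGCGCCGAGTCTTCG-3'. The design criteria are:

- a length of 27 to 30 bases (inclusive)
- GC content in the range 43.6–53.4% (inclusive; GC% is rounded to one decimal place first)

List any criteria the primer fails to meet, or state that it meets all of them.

Base counts: A=1, T=5, G=11, C=11 (length 28).
length: length 28 ✓
GC content: GC 22/28 = 78.6%, outside 43.6–53.4% ✗

Fails: GC content.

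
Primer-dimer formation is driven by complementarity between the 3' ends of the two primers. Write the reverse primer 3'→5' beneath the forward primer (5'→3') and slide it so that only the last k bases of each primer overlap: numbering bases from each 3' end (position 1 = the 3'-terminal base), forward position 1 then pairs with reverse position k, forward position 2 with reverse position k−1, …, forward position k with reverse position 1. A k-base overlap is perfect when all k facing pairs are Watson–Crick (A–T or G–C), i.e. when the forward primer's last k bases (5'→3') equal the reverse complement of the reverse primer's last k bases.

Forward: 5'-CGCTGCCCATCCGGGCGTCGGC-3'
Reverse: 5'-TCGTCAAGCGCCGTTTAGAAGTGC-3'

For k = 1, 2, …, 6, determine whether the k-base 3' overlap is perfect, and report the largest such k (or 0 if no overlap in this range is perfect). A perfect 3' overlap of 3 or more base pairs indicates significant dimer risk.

Longest perfect overlap: 2 complementary base pairs; below the dimer-risk threshold (threshold 3).

Last 6 bases (5'→3') — forward …GTCGGC, reverse …AAGTGC.
Reverse complement of the reverse primer's last 6 bases: GCACTT; its first k bases are the reverse complement of the reverse primer's last k bases, so a perfect k-base overlap needs the forward primer's last k bases to equal them.
Comparing (forward last k vs required): k=1: C vs G ✗; k=2: GC vs GC ✓; k=3: GGC vs GCA ✗; k=4: CGGC vs GCAC ✗; k=5: TCGGC vs GCACT ✗; k=6: GTCGGC vs GCACTT ✗.
Only k = 2 is perfect, so the longest perfect 3' overlap is 2.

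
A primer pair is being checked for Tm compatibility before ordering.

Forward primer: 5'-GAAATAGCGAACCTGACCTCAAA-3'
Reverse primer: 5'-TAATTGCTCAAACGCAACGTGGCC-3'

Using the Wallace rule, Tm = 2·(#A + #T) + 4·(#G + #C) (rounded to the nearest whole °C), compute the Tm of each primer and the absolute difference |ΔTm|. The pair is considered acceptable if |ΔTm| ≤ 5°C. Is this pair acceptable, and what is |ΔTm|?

|ΔTm| = 6°C; the pair is not acceptable.

Forward: A=10 T=3 G=4 C=6 → Tm = 2·13 + 4·10 = 66°C.
Reverse: A=7 T=5 G=5 C=7 → Tm = 2·12 + 4·12 = 72°C.
|ΔTm| = |66 − 72| = 6°C, > 5°C.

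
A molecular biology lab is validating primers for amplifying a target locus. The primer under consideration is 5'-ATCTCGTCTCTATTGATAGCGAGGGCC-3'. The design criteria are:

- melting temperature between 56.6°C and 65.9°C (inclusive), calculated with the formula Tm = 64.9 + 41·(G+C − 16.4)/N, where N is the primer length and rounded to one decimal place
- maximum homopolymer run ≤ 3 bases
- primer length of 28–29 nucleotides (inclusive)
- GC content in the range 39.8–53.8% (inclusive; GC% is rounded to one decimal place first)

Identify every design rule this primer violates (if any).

Fails: length.

Base counts: A=5, T=8, G=7, C=7 (length 27).
Tm: Tm = 64.9 + 41·(14 − 16.4)/27 = 61.3°C ✓
homopolymer run: longest run = 3 ✓
length: length 27, outside 28–29 ✗
GC content: GC 14/27 = 51.9% ✓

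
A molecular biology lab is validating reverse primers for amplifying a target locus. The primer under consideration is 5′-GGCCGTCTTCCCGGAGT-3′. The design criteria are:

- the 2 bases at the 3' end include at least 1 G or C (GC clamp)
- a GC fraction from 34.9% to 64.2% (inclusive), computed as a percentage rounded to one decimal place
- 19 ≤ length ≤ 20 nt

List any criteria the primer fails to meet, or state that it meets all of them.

Base counts: A=1, T=4, G=6, C=6 (length 17).
GC clamp: 3' end GT has 1 G/C ✓
GC content: GC 12/17 = 70.6%, outside 34.9–64.2% ✗
length: length 17, outside 19–20 ✗

Fails: GC content, length.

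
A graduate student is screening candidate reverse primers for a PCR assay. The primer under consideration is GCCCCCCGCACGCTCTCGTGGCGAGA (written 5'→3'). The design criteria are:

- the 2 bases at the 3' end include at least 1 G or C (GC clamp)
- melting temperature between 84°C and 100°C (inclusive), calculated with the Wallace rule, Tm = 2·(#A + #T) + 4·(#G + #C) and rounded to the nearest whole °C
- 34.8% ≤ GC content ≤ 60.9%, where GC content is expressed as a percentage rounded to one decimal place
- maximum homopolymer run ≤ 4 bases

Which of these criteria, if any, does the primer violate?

Fails: GC content, homopolymer run.

Base counts: A=3, T=3, G=8, C=12 (length 26).
GC clamp: 3' end GA has 1 G/C ✓
Tm: Tm = 2·6 + 4·20 = 92°C ✓
GC content: GC 20/26 = 76.9%, outside 34.8–60.9% ✗
homopolymer run: longest run = 6, exceeds 4 ✗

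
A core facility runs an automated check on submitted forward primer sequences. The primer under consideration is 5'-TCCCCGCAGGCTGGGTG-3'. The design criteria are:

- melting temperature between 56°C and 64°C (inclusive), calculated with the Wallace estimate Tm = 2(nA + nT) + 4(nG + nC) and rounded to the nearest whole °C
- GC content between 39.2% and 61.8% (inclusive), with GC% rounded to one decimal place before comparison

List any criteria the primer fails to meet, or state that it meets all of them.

Base counts: A=1, T=3, G=7, C=6 (length 17).
Tm: Tm = 2·4 + 4·13 = 60°C ✓
GC content: GC 13/17 = 76.5%, outside 39.2–61.8% ✗

Fails: GC content.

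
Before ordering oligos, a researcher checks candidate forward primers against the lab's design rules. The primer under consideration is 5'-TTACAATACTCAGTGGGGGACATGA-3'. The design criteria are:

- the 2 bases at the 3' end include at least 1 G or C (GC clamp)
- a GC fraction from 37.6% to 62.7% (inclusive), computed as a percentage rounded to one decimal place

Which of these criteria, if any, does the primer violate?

Base counts: A=8, T=6, G=7, C=4 (length 25).
GC clamp: 3' end GA has 1 G/C ✓
GC content: GC 11/25 = 44.0% ✓

Meets all criteria.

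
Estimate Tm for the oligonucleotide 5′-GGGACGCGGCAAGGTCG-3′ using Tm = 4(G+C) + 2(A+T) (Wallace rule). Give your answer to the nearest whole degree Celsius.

60°C

Base counts: A=3, T=1, G=9, C=4 (length 17).
Tm = 2·(3+1) + 4·(9+4) = 2·4 + 4·13 = 8 + 52 = 60°C.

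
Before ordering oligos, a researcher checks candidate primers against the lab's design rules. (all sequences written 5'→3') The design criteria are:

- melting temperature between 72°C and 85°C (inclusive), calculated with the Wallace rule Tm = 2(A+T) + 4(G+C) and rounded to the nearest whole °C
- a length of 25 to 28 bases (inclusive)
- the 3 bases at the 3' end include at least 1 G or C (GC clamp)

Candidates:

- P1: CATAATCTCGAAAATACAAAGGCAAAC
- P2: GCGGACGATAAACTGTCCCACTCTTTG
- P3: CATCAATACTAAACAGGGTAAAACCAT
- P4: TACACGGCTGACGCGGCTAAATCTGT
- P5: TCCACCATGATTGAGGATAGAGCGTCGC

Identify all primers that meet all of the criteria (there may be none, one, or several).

P1, P2, P3 and P4.

P1 (27 nt, A=14 T=4 G=3 C=6): Tm = 2·18 + 4·9 = 72°C ✓; length 27 ✓; 3' end AAC has 1 G/C ✓ — passes.
P2 (27 nt, A=6 T=7 G=6 C=8): Tm = 2·13 + 4·14 = 82°C ✓; length 27 ✓; 3' end TTG has 1 G/C ✓ — passes.
P3 (27 nt, A=13 T=5 G=3 C=6): Tm = 2·18 + 4·9 = 72°C ✓; length 27 ✓; 3' end CAT has 1 G/C ✓ — passes.
P4 (26 nt, A=6 T=6 G=7 C=7): Tm = 2·12 + 4·14 = 80°C ✓; length 26 ✓; 3' end TGT has 1 G/C ✓ — passes.
P5 (28 nt, A=7 T=6 G=8 C=7): Tm = 2·13 + 4·15 = 86°C, outside 72–85°C ✗; length 28 ✓; 3' end CGC has 3 G/C ✓ — fails.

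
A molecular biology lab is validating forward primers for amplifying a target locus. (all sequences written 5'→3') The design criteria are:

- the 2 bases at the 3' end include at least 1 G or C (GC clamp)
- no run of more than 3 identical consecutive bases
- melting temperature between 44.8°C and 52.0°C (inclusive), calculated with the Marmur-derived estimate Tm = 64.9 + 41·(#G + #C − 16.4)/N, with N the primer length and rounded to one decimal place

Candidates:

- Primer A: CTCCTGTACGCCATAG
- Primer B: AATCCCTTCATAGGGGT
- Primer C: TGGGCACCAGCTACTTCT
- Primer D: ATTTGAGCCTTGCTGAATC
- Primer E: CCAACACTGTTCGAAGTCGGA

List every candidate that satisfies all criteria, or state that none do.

Primer A, Primer C and Primer D.

Primer A (16 nt, A=3 T=4 G=3 C=6): 3' end AG has 1 G/C ✓; longest run = 2 ✓; Tm = 64.9 + 41·(9 − 16.4)/16 = 45.9°C ✓ — passes.
Primer B (17 nt, A=4 T=5 G=4 C=4): 3' end GT has 1 G/C ✓; longest run = 4, exceeds 3 ✗; Tm = 64.9 + 41·(8 − 16.4)/17 = 44.6°C, outside 44.8–52.0°C ✗ — fails.
Primer C (18 nt, A=3 T=5 G=4 C=6): 3' end CT has 1 G/C ✓; longest run = 3 ✓; Tm = 64.9 + 41·(10 − 16.4)/18 = 50.3°C ✓ — passes.
Primer D (19 nt, A=4 T=7 G=4 C=4): 3' end TC has 1 G/C ✓; longest run = 3 ✓; Tm = 64.9 + 41·(8 − 16.4)/19 = 46.8°C ✓ — passes.
Primer E (21 nt, A=6 T=4 G=5 C=6): 3' end GA has 1 G/C ✓; longest run = 2 ✓; Tm = 64.9 + 41·(11 − 16.4)/21 = 54.4°C, outside 44.8–52.0°C ✗ — fails.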